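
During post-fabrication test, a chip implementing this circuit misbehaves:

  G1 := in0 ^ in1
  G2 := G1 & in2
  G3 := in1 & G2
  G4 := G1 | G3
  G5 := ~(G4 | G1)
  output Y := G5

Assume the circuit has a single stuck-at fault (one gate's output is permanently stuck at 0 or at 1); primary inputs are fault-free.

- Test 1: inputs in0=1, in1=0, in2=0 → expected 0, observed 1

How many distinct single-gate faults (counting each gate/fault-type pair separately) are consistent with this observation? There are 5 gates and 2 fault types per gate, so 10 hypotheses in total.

2

Fault-free: G1=1, G2=0, G3=0, G4=1, G5=0 → 0. Observed 1.
  G1 stuck-at-0: output 1 ✓
  G1 stuck-at-1: output 0 ✗
  G2 stuck-at-0: output 0 ✗
  G2 stuck-at-1: output 0 ✗
  G3 stuck-at-0: output 0 ✗
  G3 stuck-at-1: output 0 ✗
  G4 stuck-at-0: output 0 ✗
  G4 stuck-at-1: output 0 ✗
  G5 stuck-at-0: output 0 ✗
  G5 stuck-at-1: output 1 ✓
Consistent faults: {G1 stuck-at-0, G5 stuck-at-1} — 2 in all.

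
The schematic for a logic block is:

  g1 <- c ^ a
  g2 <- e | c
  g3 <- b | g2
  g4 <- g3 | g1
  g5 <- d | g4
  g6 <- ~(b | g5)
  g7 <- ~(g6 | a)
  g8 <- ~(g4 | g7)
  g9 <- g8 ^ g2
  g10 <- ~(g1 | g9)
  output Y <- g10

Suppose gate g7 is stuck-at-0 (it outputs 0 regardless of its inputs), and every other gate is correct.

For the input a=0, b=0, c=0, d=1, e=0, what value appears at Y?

Propagate with g7 forced: g1=0, g2=0, g3=0, g4=0, g5=1, g6=0, g7=0 [stuck-at-0], g8=1, g9=1, g10=0.
So Y = 0. (Without the fault it would be 1.)

0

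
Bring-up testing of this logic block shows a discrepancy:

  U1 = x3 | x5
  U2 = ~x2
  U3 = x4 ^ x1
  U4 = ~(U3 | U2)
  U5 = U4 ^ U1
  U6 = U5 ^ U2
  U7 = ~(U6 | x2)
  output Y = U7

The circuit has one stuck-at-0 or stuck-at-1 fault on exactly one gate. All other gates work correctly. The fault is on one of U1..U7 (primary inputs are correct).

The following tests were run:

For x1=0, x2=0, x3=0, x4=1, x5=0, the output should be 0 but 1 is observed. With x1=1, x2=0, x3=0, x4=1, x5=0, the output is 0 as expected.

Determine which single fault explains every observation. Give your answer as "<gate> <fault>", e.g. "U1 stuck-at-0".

Fault-free values for test 1 (x1=0, x2=0, x3=0, x4=1, x5=0): U1=0, U2=1, U3=1, U4=0, U5=0, U6=1, U7=0, giving Y=0. Observed 1.
Test 1: faults giving observed 1 are {U1 stuck-at-1, U2 stuck-at-0, U4 stuck-at-1, U5 stuck-at-1, U6 stuck-at-0, U7 stuck-at-1}.
Test 2 (x1=1, x2=0, x3=0, x4=1, x5=0): fault-free U1=0, U2=1, U3=0, U4=0, U5=0, U6=1, U7=0 → 0; observed 0. Eliminates U1 stuck-at-1, U4 stuck-at-1, U5 stuck-at-1, U6 stuck-at-0, U7 stuck-at-1.
Only U2 stuck-at-0 is consistent with every test.

U2 stuck-at-0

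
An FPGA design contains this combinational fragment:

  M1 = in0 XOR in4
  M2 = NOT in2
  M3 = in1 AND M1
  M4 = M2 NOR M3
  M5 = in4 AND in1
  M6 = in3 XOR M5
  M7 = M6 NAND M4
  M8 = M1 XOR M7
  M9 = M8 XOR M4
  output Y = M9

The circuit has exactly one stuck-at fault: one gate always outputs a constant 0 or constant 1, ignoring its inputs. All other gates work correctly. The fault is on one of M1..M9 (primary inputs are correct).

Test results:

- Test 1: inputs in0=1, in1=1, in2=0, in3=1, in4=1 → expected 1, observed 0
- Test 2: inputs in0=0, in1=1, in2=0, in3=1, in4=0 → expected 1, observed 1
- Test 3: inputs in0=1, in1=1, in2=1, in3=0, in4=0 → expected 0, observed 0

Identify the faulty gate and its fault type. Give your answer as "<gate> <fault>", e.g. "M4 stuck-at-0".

M2 stuck-at-0

Fault-free values for test 1 (in0=1, in1=1, in2=0, in3=1, in4=1): M1=0, M2=1, M3=0, M4=0, M5=1, M6=0, M7=1, M8=1, M9=1, giving Y=1. Observed 0.
Test 1: faults giving observed 0 are {M1 stuck-at-1, M2 stuck-at-0, M4 stuck-at-1, M7 stuck-at-0, M8 stuck-at-0, M9 stuck-at-0}.
Test 2 (in0=0, in1=1, in2=0, in3=1, in4=0): fault-free M1=0, M2=1, M3=0, M4=0, M5=0, M6=1, M7=1, M8=1, M9=1 → 1; observed 1. Eliminates M1 stuck-at-1, M7 stuck-at-0, M8 stuck-at-0, M9 stuck-at-0.
Test 3 (in0=1, in1=1, in2=1, in3=0, in4=0): fault-free M1=1, M2=0, M3=1, M4=0, M5=0, M6=0, M7=1, M8=0, M9=0 → 0; observed 0. Eliminates M4 stuck-at-1.
Only M2 stuck-at-0 is consistent with every test.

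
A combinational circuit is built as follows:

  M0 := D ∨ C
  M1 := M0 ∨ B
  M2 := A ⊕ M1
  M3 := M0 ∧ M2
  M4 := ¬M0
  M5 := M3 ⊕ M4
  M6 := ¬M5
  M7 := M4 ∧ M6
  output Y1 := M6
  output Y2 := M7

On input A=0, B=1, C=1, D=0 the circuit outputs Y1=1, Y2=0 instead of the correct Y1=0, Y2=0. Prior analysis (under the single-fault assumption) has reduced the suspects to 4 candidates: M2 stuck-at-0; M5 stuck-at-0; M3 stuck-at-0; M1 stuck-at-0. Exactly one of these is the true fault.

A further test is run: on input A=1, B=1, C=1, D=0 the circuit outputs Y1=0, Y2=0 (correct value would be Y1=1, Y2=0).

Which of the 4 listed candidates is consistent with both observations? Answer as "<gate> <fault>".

M1 stuck-at-0

Evaluate each candidate on input A=1, B=1, C=1, D=0:
  M2 stuck-at-0: M0=1, M1=1, M2=0 [stuck-at-0], M3=0, M4=0, M5=0, M6=1, M7=0 → Y1=1, Y2=0 — eliminated
  M5 stuck-at-0: M0=1, M1=1, M2=0, M3=0, M4=0, M5=0 [stuck-at-0], M6=1, M7=0 → Y1=1, Y2=0 — eliminated
  M3 stuck-at-0: M0=1, M1=1, M2=0, M3=0 [stuck-at-0], M4=0, M5=0, M6=1, M7=0 → Y1=1, Y2=0 — eliminated
  M1 stuck-at-0: M0=1, M1=0 [stuck-at-0], M2=1, M3=1, M4=0, M5=1, M6=0, M7=0 → Y1=0, Y2=0 — matches
Only M1 stuck-at-0 reproduces the observed Y1=0, Y2=0.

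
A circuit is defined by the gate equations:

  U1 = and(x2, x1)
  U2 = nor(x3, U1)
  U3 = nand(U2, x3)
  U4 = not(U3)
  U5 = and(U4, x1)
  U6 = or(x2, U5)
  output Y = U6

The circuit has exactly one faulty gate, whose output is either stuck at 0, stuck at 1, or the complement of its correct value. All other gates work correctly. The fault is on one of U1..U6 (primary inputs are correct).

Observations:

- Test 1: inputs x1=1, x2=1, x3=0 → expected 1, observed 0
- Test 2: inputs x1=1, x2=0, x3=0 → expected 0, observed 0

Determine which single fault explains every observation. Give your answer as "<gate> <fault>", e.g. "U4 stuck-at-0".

U6 stuck-at-0

Fault-free values for test 1 (x1=1, x2=1, x3=0): U1=1, U2=0, U3=1, U4=0, U5=0, U6=1, giving Y=1. Observed 0.
Test 1: faults giving observed 0 are {U6 stuck-at-0, U6 inverted output}.
Test 2 (x1=1, x2=0, x3=0): fault-free U1=0, U2=1, U3=1, U4=0, U5=0, U6=0 → 0; observed 0. Eliminates U6 inverted output.
Only U6 stuck-at-0 is consistent with every test.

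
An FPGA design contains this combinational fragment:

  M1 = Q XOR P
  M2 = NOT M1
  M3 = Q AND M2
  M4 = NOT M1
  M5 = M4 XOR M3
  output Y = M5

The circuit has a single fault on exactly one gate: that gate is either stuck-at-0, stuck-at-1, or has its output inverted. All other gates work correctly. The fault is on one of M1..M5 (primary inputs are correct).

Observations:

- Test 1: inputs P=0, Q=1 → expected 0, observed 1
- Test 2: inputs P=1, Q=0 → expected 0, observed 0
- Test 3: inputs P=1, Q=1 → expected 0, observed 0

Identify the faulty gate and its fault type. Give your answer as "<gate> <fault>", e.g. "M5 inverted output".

Fault-free values for test 1 (P=0, Q=1): M1=1, M2=0, M3=0, M4=0, M5=0, giving Y=0. Observed 1.
Test 1: faults giving observed 1 are {M2 stuck-at-1, M2 inverted output, M3 stuck-at-1, M3 inverted output, M4 stuck-at-1, M4 inverted output, M5 stuck-at-1, M5 inverted output}.
Test 2 (P=1, Q=0): fault-free M1=1, M2=0, M3=0, M4=0, M5=0 → 0; observed 0. Eliminates M3 stuck-at-1, M3 inverted output, M4 stuck-at-1, M4 inverted output, M5 stuck-at-1, M5 inverted output.
Test 3 (P=1, Q=1): fault-free M1=0, M2=1, M3=1, M4=1, M5=0 → 0; observed 0. Eliminates M2 inverted output.
Only M2 stuck-at-1 is consistent with every test.

M2 stuck-at-1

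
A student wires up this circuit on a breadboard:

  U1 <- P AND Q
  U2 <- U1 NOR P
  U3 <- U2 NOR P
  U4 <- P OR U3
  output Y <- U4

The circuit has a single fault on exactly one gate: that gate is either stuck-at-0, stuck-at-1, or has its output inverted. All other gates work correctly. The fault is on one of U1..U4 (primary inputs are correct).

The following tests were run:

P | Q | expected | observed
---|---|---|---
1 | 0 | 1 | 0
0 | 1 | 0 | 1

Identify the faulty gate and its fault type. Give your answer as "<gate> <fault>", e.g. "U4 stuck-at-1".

Fault-free values for test 1 (P=1, Q=0): U1=0, U2=0, U3=0, U4=1, giving Y=1. Observed 0.
Test 1: faults giving observed 0 are {U4 stuck-at-0, U4 inverted output}.
Test 2 (P=0, Q=1): fault-free U1=0, U2=1, U3=0, U4=0 → 0; observed 1. Eliminates U4 stuck-at-0.
Only U4 inverted output is consistent with every test.

U4 inverted output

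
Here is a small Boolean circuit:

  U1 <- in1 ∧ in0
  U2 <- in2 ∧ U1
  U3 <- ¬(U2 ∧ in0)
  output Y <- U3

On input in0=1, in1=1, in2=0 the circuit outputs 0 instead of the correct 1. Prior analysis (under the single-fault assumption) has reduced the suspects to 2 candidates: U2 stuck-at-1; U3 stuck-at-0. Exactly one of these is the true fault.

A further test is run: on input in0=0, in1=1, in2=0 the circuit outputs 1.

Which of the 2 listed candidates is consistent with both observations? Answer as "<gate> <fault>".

Evaluate each candidate on input in0=0, in1=1, in2=0:
  U2 stuck-at-1: U1=0, U2=1 [stuck-at-1], U3=1 → 1 — matches
  U3 stuck-at-0: U1=0, U2=0, U3=0 [stuck-at-0] → 0 — eliminated
Only U2 stuck-at-1 reproduces the observed 1.

U2 stuck-at-1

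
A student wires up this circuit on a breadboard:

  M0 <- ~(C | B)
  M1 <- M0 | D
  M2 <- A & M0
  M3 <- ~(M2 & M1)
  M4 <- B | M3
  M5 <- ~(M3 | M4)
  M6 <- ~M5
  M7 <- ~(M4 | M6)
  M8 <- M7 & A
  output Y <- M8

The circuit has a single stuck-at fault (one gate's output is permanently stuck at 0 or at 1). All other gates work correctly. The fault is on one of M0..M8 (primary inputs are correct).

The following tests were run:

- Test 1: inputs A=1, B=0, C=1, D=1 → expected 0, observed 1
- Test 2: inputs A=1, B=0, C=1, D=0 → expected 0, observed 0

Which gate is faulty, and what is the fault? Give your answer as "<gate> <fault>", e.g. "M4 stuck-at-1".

Fault-free values for test 1 (A=1, B=0, C=1, D=1): M0=0, M1=1, M2=0, M3=1, M4=1, M5=0, M6=1, M7=0, M8=0, giving Y=0. Observed 1.
Test 1: faults giving observed 1 are {M0 stuck-at-1, M2 stuck-at-1, M3 stuck-at-0, M7 stuck-at-1, M8 stuck-at-1}.
Test 2 (A=1, B=0, C=1, D=0): fault-free M0=0, M1=0, M2=0, M3=1, M4=1, M5=0, M6=1, M7=0, M8=0 → 0; observed 0. Eliminates M0 stuck-at-1, M3 stuck-at-0, M7 stuck-at-1, M8 stuck-at-1.
Only M2 stuck-at-1 is consistent with every test.

M2 stuck-at-1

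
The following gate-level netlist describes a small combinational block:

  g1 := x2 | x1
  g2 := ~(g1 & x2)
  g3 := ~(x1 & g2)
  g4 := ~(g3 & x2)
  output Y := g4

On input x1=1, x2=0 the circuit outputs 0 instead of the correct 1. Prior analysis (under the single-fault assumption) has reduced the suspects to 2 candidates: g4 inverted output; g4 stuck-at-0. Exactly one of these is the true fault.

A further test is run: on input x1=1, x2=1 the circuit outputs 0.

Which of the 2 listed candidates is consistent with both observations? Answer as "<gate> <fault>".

g4 stuck-at-0

Evaluate each candidate on input x1=1, x2=1:
  g4 inverted output: g1=1, g2=0, g3=1, g4=1 [inverted output] → 1 — eliminated
  g4 stuck-at-0: g1=1, g2=0, g3=1, g4=0 [stuck-at-0] → 0 — matches
Only g4 stuck-at-0 reproduces the observed 0.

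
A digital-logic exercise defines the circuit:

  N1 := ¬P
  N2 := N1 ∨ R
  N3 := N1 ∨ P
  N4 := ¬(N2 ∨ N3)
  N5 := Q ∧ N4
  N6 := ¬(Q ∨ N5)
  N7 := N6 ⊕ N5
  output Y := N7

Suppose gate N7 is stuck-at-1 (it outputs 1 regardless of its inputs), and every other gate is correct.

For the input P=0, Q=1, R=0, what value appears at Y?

1

Propagate with N7 forced: N1=1, N2=1, N3=1, N4=0, N5=0, N6=0, N7=1 [stuck-at-1].
So Y = 1. (Without the fault it would be 0.)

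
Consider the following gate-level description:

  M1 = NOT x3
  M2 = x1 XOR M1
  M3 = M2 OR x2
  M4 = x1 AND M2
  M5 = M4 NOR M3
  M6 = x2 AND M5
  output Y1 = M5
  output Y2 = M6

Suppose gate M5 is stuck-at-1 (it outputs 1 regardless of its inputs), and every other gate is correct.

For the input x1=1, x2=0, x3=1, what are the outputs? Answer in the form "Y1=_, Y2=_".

Y1=1, Y2=0

Propagate with M5 forced: M1=0, M2=1, M3=1, M4=1, M5=1 [stuck-at-1], M6=0.
So the outputs are Y1=1, Y2=0. (Without the fault they would be Y1=0, Y2=0.)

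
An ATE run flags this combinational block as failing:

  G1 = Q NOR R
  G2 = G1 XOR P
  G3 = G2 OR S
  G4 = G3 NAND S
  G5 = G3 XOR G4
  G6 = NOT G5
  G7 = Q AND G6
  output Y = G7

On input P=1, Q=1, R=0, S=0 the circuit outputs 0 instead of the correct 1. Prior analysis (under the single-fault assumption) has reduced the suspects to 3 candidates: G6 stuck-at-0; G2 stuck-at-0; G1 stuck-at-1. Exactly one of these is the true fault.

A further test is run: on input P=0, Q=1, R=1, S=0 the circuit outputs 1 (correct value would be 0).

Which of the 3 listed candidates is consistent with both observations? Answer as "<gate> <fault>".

Evaluate each candidate on input P=0, Q=1, R=1, S=0:
  G6 stuck-at-0: G1=0, G2=0, G3=0, G4=1, G5=1, G6=0 [stuck-at-0], G7=0 → 0 — eliminated
  G2 stuck-at-0: G1=0, G2=0 [stuck-at-0], G3=0, G4=1, G5=1, G6=0, G7=0 → 0 — eliminated
  G1 stuck-at-1: G1=1 [stuck-at-1], G2=1, G3=1, G4=1, G5=0, G6=1, G7=1 → 1 — matches
Only G1 stuck-at-1 reproduces the observed 1.

G1 stuck-at-1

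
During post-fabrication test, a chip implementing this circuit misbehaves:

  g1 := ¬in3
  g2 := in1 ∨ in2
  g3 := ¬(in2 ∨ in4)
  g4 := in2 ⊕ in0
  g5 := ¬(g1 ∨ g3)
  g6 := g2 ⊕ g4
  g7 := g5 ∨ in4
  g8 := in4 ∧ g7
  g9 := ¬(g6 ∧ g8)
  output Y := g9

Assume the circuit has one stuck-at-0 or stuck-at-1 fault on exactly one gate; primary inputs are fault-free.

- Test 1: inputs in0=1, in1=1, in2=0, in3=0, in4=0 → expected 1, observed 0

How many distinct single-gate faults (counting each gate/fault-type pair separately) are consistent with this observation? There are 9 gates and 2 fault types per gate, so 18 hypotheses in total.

1

Fault-free: g1=1, g2=1, g3=1, g4=1, g5=0, g6=0, g7=0, g8=0, g9=1 → 1. Observed 0.
  g1: none of the 2 fault types match ✗
  g2: none of the 2 fault types match ✗
  g3: none of the 2 fault types match ✗
  g4: none of the 2 fault types match ✗
  g5: none of the 2 fault types match ✗
  g6: none of the 2 fault types match ✗
  g7: none of the 2 fault types match ✗
  g8: none of the 2 fault types match ✗
  g9: stuck-at-0 ✓; others ✗
Consistent faults: {g9 stuck-at-0} — 1 in all.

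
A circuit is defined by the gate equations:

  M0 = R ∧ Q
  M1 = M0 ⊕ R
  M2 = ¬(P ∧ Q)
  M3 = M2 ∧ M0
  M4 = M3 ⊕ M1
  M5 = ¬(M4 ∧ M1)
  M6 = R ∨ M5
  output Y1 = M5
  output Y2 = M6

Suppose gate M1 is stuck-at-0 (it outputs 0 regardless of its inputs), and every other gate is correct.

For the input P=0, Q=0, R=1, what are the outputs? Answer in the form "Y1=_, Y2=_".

Y1=1, Y2=1

Propagate with M1 forced: M0=0, M1=0 [stuck-at-0], M2=1, M3=0, M4=0, M5=1, M6=1.
So the outputs are Y1=1, Y2=1. (Without the fault they would be Y1=0, Y2=1.)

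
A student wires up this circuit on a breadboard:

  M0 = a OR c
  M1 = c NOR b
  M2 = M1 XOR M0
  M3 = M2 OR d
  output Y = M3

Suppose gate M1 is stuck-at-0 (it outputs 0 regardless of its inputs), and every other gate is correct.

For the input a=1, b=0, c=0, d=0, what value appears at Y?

Propagate with M1 forced: M0=1, M1=0 [stuck-at-0], M2=1, M3=1.
So Y = 1. (Without the fault it would be 0.)

1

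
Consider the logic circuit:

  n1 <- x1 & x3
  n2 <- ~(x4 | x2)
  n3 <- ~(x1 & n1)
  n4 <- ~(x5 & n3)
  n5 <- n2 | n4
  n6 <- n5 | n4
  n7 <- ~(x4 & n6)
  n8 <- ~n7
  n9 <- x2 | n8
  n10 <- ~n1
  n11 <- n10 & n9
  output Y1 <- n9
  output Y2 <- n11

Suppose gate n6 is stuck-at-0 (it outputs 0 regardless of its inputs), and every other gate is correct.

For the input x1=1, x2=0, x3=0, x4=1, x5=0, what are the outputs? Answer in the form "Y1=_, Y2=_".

Y1=0, Y2=0

Propagate with n6 forced: n1=0, n2=0, n3=1, n4=1, n5=1, n6=0 [stuck-at-0], n7=1, n8=0, n9=0, n10=1, n11=0.
So the outputs are Y1=0, Y2=0. (Without the fault they would be Y1=1, Y2=1.)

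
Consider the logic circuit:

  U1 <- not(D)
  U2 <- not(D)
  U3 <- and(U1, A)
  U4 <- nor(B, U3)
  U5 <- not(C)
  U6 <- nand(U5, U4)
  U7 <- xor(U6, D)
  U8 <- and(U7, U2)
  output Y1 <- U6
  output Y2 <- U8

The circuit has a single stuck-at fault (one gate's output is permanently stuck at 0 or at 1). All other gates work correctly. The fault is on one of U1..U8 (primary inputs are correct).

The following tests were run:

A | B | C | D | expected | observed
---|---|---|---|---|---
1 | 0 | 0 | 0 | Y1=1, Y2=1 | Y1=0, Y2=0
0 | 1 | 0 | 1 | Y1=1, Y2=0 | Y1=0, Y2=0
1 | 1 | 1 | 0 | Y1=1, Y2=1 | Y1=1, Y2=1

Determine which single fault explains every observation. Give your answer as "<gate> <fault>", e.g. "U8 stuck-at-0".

U4 stuck-at-1

Fault-free values for test 1 (A=1, B=0, C=0, D=0): U1=1, U2=1, U3=1, U4=0, U5=1, U6=1, U7=1, U8=1, giving Y1=1, Y2=1. Observed Y1=0, Y2=0.
Test 1: faults giving observed Y1=0, Y2=0 are {U1 stuck-at-0, U3 stuck-at-0, U4 stuck-at-1, U6 stuck-at-0}.
Test 2 (A=0, B=1, C=0, D=1): fault-free U1=0, U2=0, U3=0, U4=0, U5=1, U6=1, U7=0, U8=0 → Y1=1, Y2=0; observed Y1=0, Y2=0. Eliminates U1 stuck-at-0, U3 stuck-at-0.
Test 3 (A=1, B=1, C=1, D=0): fault-free U1=1, U2=1, U3=1, U4=0, U5=0, U6=1, U7=1, U8=1 → Y1=1, Y2=1; observed Y1=1, Y2=1. Eliminates U6 stuck-at-0.
Only U4 stuck-at-1 is consistent with every test.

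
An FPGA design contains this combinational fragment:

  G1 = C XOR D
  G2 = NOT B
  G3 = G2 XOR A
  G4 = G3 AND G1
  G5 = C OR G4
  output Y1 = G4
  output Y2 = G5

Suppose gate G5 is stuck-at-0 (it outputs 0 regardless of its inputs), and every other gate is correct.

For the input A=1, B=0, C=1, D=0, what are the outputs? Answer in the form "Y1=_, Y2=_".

Y1=0, Y2=0

Propagate with G5 forced: G1=1, G2=1, G3=0, G4=0, G5=0 [stuck-at-0].
So the outputs are Y1=0, Y2=0. (Without the fault they would be Y1=0, Y2=1.)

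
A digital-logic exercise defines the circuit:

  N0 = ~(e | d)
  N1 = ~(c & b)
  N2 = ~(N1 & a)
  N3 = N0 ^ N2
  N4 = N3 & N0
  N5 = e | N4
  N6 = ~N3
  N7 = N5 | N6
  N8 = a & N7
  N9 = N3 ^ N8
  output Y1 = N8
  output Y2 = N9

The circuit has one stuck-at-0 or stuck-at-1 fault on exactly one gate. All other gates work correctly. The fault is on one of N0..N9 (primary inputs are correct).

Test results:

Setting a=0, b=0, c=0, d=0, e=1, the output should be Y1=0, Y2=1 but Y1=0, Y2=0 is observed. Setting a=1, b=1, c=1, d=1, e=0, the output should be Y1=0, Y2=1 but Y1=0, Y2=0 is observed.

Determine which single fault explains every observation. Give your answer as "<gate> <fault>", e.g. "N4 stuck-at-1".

N9 stuck-at-0

Fault-free values for test 1 (a=0, b=0, c=0, d=0, e=1): N0=0, N1=1, N2=1, N3=1, N4=0, N5=1, N6=0, N7=1, N8=0, N9=1, giving Y1=0, Y2=1. Observed Y1=0, Y2=0.
Test 1: faults giving observed Y1=0, Y2=0 are {N0 stuck-at-1, N2 stuck-at-0, N3 stuck-at-0, N9 stuck-at-0}.
Test 2 (a=1, b=1, c=1, d=1, e=0): fault-free N0=0, N1=0, N2=1, N3=1, N4=0, N5=0, N6=0, N7=0, N8=0, N9=1 → Y1=0, Y2=1; observed Y1=0, Y2=0. Eliminates N0 stuck-at-1, N2 stuck-at-0, N3 stuck-at-0.
Only N9 stuck-at-0 is consistent with every test.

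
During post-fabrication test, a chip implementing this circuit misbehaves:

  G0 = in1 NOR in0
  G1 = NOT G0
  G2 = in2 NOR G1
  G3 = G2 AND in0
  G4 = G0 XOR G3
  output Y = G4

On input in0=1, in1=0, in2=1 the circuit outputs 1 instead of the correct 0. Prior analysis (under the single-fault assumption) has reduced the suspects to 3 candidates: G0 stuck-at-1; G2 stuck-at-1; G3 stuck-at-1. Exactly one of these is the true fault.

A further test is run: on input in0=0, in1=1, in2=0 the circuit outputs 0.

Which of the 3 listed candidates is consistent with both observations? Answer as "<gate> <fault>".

Evaluate each candidate on input in0=0, in1=1, in2=0:
  G0 stuck-at-1: G0=1 [stuck-at-1], G1=0, G2=1, G3=0, G4=1 → 1 — eliminated
  G2 stuck-at-1: G0=0, G1=1, G2=1 [stuck-at-1], G3=0, G4=0 → 0 — matches
  G3 stuck-at-1: G0=0, G1=1, G2=0, G3=1 [stuck-at-1], G4=1 → 1 — eliminated
Only G2 stuck-at-1 reproduces the observed 0.

G2 stuck-at-1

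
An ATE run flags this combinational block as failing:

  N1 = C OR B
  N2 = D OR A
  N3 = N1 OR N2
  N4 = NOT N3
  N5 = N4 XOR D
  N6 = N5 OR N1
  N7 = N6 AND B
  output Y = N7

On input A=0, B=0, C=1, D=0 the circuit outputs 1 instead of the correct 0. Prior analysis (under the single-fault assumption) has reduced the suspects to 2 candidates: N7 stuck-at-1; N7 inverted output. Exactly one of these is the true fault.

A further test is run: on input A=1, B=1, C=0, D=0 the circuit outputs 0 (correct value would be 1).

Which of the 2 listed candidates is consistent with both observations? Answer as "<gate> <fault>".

Evaluate each candidate on input A=1, B=1, C=0, D=0:
  N7 stuck-at-1: N1=1, N2=1, N3=1, N4=0, N5=0, N6=1, N7=1 [stuck-at-1] → 1 — eliminated
  N7 inverted output: N1=1, N2=1, N3=1, N4=0, N5=0, N6=1, N7=0 [inverted output] → 0 — matches
Only N7 inverted output reproduces the observed 0.

N7 inverted output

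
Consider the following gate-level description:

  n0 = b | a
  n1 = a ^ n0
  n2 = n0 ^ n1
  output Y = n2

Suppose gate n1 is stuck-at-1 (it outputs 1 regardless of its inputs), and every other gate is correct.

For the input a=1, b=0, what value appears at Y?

Propagate with n1 forced: n0=1, n1=1 [stuck-at-1], n2=0.
So Y = 0. (Without the fault it would be 1.)

0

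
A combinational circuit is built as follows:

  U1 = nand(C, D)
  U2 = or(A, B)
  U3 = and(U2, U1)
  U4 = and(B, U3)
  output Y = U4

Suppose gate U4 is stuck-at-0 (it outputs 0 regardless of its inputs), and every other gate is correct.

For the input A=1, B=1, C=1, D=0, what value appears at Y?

0

Propagate with U4 forced: U1=1, U2=1, U3=1, U4=0 [stuck-at-0].
So Y = 0. (Without the fault it would be 1.)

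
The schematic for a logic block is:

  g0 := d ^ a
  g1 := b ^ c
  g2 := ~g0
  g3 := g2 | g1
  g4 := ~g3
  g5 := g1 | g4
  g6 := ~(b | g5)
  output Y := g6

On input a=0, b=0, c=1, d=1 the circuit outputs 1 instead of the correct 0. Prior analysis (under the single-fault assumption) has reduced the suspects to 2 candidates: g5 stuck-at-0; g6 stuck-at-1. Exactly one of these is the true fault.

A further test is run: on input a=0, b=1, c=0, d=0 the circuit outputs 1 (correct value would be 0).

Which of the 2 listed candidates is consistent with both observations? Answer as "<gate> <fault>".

Evaluate each candidate on input a=0, b=1, c=0, d=0:
  g5 stuck-at-0: g0=0, g1=1, g2=1, g3=1, g4=0, g5=0 [stuck-at-0], g6=0 → 0 — eliminated
  g6 stuck-at-1: g0=0, g1=1, g2=1, g3=1, g4=0, g5=1, g6=1 [stuck-at-1] → 1 — matches
Only g6 stuck-at-1 reproduces the observed 1.

g6 stuck-at-1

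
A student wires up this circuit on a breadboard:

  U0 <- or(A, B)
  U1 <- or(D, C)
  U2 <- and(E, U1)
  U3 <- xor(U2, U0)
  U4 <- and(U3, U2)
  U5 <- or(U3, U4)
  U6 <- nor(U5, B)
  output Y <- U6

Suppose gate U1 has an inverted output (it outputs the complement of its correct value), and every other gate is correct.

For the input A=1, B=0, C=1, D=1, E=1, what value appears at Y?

0

Propagate with U1 forced: U0=1, U1=0 [inverted output], U2=0, U3=1, U4=0, U5=1, U6=0.
So Y = 0. (Without the fault it would be 1.)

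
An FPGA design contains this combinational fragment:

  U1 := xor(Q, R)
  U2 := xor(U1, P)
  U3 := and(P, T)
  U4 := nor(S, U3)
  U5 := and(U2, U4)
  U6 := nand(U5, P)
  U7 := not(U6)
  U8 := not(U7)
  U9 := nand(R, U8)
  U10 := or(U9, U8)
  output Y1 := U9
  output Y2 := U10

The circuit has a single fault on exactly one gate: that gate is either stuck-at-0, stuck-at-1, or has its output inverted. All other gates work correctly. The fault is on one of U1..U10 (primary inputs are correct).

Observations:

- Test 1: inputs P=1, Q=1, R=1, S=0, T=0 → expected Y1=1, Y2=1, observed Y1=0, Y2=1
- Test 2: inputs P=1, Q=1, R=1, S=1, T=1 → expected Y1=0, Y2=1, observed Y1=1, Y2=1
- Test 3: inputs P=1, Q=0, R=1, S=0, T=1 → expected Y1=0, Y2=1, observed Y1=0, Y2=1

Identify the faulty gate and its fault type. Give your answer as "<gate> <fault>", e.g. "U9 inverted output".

Fault-free values for test 1 (P=1, Q=1, R=1, S=0, T=0): U1=0, U2=1, U3=0, U4=1, U5=1, U6=0, U7=1, U8=0, U9=1, U10=1, giving Y1=1, Y2=1. Observed Y1=0, Y2=1.
Test 1: faults giving observed Y1=0, Y2=1 are {U1 stuck-at-1, U1 inverted output, U2 stuck-at-0, U2 inverted output, U3 stuck-at-1, U3 inverted output, U4 stuck-at-0, U4 inverted output, U5 stuck-at-0, U5 inverted output, U6 stuck-at-1, U6 inverted output, U7 stuck-at-0, U7 inverted output, U8 stuck-at-1, U8 inverted output}.
Test 2 (P=1, Q=1, R=1, S=1, T=1): fault-free U1=0, U2=1, U3=1, U4=0, U5=0, U6=1, U7=0, U8=1, U9=0, U10=1 → Y1=0, Y2=1; observed Y1=1, Y2=1. Eliminates U1 stuck-at-1, U1 inverted output, U2 stuck-at-0, U2 inverted output, U3 stuck-at-1, U3 inverted output, U4 stuck-at-0, U5 stuck-at-0, U6 stuck-at-1, U7 stuck-at-0, U8 stuck-at-1.
Test 3 (P=1, Q=0, R=1, S=0, T=1): fault-free U1=1, U2=0, U3=1, U4=0, U5=0, U6=1, U7=0, U8=1, U9=0, U10=1 → Y1=0, Y2=1; observed Y1=0, Y2=1. Eliminates U5 inverted output, U6 inverted output, U7 inverted output, U8 inverted output.
Only U4 inverted output is consistent with every test.

U4 inverted output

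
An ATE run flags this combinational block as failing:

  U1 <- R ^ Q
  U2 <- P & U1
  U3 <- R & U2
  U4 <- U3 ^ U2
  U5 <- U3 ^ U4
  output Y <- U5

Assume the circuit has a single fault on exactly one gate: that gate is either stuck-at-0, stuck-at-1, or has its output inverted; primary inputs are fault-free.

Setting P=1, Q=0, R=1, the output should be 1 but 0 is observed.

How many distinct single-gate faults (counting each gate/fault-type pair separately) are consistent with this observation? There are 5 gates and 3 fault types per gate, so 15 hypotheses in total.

8

Fault-free: U1=1, U2=1, U3=1, U4=0, U5=1 → 1. Observed 0.
  U1: stuck-at-0, inverted output ✓; others ✗
  U2: stuck-at-0, inverted output ✓; others ✗
  U3: none of the 3 fault types match ✗
  U4: stuck-at-1, inverted output ✓; others ✗
  U5: stuck-at-0, inverted output ✓; others ✗
Consistent faults: {U1 stuck-at-0, U1 inverted output, U2 stuck-at-0, U2 inverted output, U4 stuck-at-1, U4 inverted output, U5 stuck-at-0, U5 inverted output} — 8 in all.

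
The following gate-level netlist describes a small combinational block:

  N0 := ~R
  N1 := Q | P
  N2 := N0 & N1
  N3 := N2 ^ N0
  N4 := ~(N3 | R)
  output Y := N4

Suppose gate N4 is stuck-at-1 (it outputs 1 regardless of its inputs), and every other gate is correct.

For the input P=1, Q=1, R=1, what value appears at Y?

1

Propagate with N4 forced: N0=0, N1=1, N2=0, N3=0, N4=1 [stuck-at-1].
So Y = 1. (Without the fault it would be 0.)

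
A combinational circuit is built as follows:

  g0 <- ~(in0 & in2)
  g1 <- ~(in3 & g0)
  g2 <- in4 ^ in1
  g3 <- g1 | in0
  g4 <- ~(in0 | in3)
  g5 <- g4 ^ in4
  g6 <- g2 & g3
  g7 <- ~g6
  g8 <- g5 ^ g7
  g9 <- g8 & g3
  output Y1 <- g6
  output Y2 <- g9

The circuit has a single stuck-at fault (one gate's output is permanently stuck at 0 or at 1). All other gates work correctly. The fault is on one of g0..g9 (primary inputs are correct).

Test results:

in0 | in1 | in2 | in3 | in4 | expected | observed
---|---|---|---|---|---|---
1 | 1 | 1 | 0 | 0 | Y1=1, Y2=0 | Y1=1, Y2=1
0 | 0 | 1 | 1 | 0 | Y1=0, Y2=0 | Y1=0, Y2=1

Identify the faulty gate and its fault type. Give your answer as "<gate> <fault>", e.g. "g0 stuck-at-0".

Fault-free values for test 1 (in0=1, in1=1, in2=1, in3=0, in4=0): g0=0, g1=1, g2=1, g3=1, g4=0, g5=0, g6=1, g7=0, g8=0, g9=0, giving Y1=1, Y2=0. Observed Y1=1, Y2=1.
Test 1: faults giving observed Y1=1, Y2=1 are {g4 stuck-at-1, g5 stuck-at-1, g7 stuck-at-1, g8 stuck-at-1, g9 stuck-at-1}.
Test 2 (in0=0, in1=0, in2=1, in3=1, in4=0): fault-free g0=1, g1=0, g2=0, g3=0, g4=0, g5=0, g6=0, g7=1, g8=1, g9=0 → Y1=0, Y2=0; observed Y1=0, Y2=1. Eliminates g4 stuck-at-1, g5 stuck-at-1, g7 stuck-at-1, g8 stuck-at-1.
Only g9 stuck-at-1 is consistent with every test.

g9 stuck-at-1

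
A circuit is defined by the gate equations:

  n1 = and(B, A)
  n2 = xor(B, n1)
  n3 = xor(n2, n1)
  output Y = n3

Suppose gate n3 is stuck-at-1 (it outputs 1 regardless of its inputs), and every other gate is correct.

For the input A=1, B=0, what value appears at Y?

1

Propagate with n3 forced: n1=0, n2=0, n3=1 [stuck-at-1].
So Y = 1. (Without the fault it would be 0.)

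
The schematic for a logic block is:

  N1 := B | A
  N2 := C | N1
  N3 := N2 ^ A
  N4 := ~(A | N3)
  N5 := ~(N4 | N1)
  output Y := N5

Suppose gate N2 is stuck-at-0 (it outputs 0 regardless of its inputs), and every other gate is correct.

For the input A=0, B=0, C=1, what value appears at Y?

0

Propagate with N2 forced: N1=0, N2=0 [stuck-at-0], N3=0, N4=1, N5=0.
So Y = 0. (Without the fault it would be 1.)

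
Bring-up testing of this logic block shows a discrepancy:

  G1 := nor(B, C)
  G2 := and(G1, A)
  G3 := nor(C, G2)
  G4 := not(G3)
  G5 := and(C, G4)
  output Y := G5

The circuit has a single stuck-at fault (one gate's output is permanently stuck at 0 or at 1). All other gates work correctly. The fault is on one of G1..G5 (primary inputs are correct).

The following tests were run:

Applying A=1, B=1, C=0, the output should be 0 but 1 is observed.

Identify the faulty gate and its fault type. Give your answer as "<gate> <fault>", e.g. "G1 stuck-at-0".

Fault-free values for test 1 (A=1, B=1, C=0): G1=0, G2=0, G3=1, G4=0, G5=0, giving Y=0. Observed 1.
Test 1: faults giving observed 1 are {G5 stuck-at-1}.
Only G5 stuck-at-1 is consistent with every test.

G5 stuck-at-1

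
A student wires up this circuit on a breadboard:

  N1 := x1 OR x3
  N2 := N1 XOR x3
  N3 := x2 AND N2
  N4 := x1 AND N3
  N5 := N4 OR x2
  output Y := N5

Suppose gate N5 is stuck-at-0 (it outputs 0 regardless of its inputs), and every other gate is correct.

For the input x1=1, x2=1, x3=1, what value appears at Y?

0

Propagate with N5 forced: N1=1, N2=0, N3=0, N4=0, N5=0 [stuck-at-0].
So Y = 0. (Without the fault it would be 1.)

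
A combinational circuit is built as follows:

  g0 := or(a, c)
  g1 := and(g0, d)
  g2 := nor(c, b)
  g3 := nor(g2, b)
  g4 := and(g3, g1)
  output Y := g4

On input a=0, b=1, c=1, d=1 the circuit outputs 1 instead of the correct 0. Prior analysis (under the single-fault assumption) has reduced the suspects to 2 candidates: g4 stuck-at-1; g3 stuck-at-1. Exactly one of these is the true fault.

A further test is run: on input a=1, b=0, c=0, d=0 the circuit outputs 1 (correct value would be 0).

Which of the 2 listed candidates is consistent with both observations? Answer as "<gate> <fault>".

g4 stuck-at-1

Evaluate each candidate on input a=1, b=0, c=0, d=0:
  g4 stuck-at-1: g0=1, g1=0, g2=1, g3=0, g4=1 [stuck-at-1] → 1 — matches
  g3 stuck-at-1: g0=1, g1=0, g2=1, g3=1 [stuck-at-1], g4=0 → 0 — eliminated
Only g4 stuck-at-1 reproduces the observed 1.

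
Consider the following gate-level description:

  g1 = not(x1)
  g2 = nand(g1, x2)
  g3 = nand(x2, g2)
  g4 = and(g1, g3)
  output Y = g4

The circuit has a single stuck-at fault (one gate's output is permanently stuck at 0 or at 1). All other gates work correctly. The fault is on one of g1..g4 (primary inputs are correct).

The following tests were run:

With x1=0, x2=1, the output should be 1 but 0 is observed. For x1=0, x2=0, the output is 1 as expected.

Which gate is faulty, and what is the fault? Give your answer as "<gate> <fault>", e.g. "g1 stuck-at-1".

Fault-free values for test 1 (x1=0, x2=1): g1=1, g2=0, g3=1, g4=1, giving Y=1. Observed 0.
Test 1: faults giving observed 0 are {g1 stuck-at-0, g2 stuck-at-1, g3 stuck-at-0, g4 stuck-at-0}.
Test 2 (x1=0, x2=0): fault-free g1=1, g2=1, g3=1, g4=1 → 1; observed 1. Eliminates g1 stuck-at-0, g3 stuck-at-0, g4 stuck-at-0.
Only g2 stuck-at-1 is consistent with every test.

g2 stuck-at-1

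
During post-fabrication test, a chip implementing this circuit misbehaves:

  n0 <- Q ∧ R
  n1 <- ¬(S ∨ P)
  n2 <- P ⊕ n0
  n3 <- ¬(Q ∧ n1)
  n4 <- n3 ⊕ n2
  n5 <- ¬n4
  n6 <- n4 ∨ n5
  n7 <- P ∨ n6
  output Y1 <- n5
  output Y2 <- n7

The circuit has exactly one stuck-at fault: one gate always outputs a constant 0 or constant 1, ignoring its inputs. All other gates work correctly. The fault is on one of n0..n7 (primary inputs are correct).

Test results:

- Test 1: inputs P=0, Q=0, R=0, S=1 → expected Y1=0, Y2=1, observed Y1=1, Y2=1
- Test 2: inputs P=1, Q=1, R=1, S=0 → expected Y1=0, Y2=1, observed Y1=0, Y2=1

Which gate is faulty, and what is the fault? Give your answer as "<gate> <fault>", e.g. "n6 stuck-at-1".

n0 stuck-at-1

Fault-free values for test 1 (P=0, Q=0, R=0, S=1): n0=0, n1=0, n2=0, n3=1, n4=1, n5=0, n6=1, n7=1, giving Y1=0, Y2=1. Observed Y1=1, Y2=1.
Test 1: faults giving observed Y1=1, Y2=1 are {n0 stuck-at-1, n2 stuck-at-1, n3 stuck-at-0, n4 stuck-at-0, n5 stuck-at-1}.
Test 2 (P=1, Q=1, R=1, S=0): fault-free n0=1, n1=0, n2=0, n3=1, n4=1, n5=0, n6=1, n7=1 → Y1=0, Y2=1; observed Y1=0, Y2=1. Eliminates n2 stuck-at-1, n3 stuck-at-0, n4 stuck-at-0, n5 stuck-at-1.
Only n0 stuck-at-1 is consistent with every test.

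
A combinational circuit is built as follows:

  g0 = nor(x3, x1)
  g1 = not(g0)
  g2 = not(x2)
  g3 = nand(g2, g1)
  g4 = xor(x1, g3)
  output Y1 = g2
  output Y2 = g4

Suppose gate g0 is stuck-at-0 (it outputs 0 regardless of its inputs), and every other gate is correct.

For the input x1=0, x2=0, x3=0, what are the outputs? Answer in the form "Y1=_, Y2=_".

Propagate with g0 forced: g0=0 [stuck-at-0], g1=1, g2=1, g3=0, g4=0.
So the outputs are Y1=1, Y2=0. (Without the fault they would be Y1=1, Y2=1.)

Y1=1, Y2=0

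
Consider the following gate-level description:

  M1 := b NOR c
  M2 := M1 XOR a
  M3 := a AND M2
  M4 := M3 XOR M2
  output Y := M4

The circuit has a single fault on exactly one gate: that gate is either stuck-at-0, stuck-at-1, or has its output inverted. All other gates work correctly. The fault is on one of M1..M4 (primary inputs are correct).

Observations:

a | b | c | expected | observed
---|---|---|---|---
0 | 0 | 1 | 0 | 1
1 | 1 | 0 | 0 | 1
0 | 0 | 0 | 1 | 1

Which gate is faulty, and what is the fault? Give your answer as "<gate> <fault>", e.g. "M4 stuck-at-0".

Fault-free values for test 1 (a=0, b=0, c=1): M1=0, M2=0, M3=0, M4=0, giving Y=0. Observed 1.
Test 1: faults giving observed 1 are {M1 stuck-at-1, M1 inverted output, M2 stuck-at-1, M2 inverted output, M3 stuck-at-1, M3 inverted output, M4 stuck-at-1, M4 inverted output}.
Test 2 (a=1, b=1, c=0): fault-free M1=0, M2=1, M3=1, M4=0 → 0; observed 1. Eliminates M1 stuck-at-1, M1 inverted output, M2 stuck-at-1, M2 inverted output, M3 stuck-at-1.
Test 3 (a=0, b=0, c=0): fault-free M1=1, M2=1, M3=0, M4=1 → 1; observed 1. Eliminates M3 inverted output, M4 inverted output.
Only M4 stuck-at-1 is consistent with every test.

M4 stuck-at-1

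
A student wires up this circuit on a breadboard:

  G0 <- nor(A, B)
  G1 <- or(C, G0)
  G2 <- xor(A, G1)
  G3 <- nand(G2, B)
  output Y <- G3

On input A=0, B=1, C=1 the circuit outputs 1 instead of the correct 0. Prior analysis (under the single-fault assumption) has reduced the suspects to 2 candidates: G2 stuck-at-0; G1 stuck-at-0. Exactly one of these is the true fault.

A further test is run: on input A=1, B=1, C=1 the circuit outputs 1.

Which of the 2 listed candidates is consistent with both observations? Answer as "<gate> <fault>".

Evaluate each candidate on input A=1, B=1, C=1:
  G2 stuck-at-0: G0=0, G1=1, G2=0 [stuck-at-0], G3=1 → 1 — matches
  G1 stuck-at-0: G0=0, G1=0 [stuck-at-0], G2=1, G3=0 → 0 — eliminated
Only G2 stuck-at-0 reproduces the observed 1.

G2 stuck-at-0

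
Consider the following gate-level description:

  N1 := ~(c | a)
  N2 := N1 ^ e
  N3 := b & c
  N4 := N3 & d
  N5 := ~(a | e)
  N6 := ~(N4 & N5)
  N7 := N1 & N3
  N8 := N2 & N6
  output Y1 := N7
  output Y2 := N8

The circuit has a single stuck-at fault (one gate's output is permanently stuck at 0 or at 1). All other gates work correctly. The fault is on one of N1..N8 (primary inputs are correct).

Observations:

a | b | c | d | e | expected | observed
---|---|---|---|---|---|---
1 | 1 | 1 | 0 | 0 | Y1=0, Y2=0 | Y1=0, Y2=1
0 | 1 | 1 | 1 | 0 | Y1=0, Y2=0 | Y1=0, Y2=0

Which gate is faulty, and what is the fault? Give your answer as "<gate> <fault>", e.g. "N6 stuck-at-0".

N2 stuck-at-1

Fault-free values for test 1 (a=1, b=1, c=1, d=0, e=0): N1=0, N2=0, N3=1, N4=0, N5=0, N6=1, N7=0, N8=0, giving Y1=0, Y2=0. Observed Y1=0, Y2=1.
Test 1: faults giving observed Y1=0, Y2=1 are {N2 stuck-at-1, N8 stuck-at-1}.
Test 2 (a=0, b=1, c=1, d=1, e=0): fault-free N1=0, N2=0, N3=1, N4=1, N5=1, N6=0, N7=0, N8=0 → Y1=0, Y2=0; observed Y1=0, Y2=0. Eliminates N8 stuck-at-1.
Only N2 stuck-at-1 is consistent with every test.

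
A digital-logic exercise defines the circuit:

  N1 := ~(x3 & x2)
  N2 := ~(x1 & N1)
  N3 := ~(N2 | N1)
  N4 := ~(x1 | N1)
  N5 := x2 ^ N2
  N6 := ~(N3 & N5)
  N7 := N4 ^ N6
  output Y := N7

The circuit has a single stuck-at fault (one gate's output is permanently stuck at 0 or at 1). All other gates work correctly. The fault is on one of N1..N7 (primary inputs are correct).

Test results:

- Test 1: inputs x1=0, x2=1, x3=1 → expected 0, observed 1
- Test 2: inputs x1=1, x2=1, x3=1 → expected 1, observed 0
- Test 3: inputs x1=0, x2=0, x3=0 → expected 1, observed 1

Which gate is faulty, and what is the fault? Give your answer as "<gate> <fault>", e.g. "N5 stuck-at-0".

N2 stuck-at-0

Fault-free values for test 1 (x1=0, x2=1, x3=1): N1=0, N2=1, N3=0, N4=1, N5=0, N6=1, N7=0, giving Y=0. Observed 1.
Test 1: faults giving observed 1 are {N1 stuck-at-1, N2 stuck-at-0, N4 stuck-at-0, N6 stuck-at-0, N7 stuck-at-1}.
Test 2 (x1=1, x2=1, x3=1): fault-free N1=0, N2=1, N3=0, N4=0, N5=0, N6=1, N7=1 → 1; observed 0. Eliminates N1 stuck-at-1, N4 stuck-at-0, N7 stuck-at-1.
Test 3 (x1=0, x2=0, x3=0): fault-free N1=1, N2=1, N3=0, N4=0, N5=1, N6=1, N7=1 → 1; observed 1. Eliminates N6 stuck-at-0.
Only N2 stuck-at-0 is consistent with every test.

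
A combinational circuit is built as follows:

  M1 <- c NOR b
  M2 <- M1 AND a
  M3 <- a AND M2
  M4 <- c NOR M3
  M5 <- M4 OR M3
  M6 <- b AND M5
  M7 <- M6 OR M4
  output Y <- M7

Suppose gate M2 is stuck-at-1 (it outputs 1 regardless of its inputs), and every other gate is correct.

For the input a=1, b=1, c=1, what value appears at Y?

1

Propagate with M2 forced: M1=0, M2=1 [stuck-at-1], M3=1, M4=0, M5=1, M6=1, M7=1.
So Y = 1. (Without the fault it would be 0.)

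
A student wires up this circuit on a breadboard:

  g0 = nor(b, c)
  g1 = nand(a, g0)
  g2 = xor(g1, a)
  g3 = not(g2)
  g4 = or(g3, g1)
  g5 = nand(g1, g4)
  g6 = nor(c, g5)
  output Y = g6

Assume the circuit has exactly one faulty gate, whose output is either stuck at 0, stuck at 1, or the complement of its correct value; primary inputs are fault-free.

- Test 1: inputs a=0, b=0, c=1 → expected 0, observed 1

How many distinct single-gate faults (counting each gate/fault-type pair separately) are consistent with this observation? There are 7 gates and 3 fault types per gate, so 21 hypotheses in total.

Fault-free: g0=0, g1=1, g2=1, g3=0, g4=1, g5=0, g6=0 → 0. Observed 1.
  g0: none of the 3 fault types match ✗
  g1: none of the 3 fault types match ✗
  g2: none of the 3 fault types match ✗
  g3: none of the 3 fault types match ✗
  g4: none of the 3 fault types match ✗
  g5: none of the 3 fault types match ✗
  g6: stuck-at-1, inverted output ✓; others ✗
Consistent faults: {g6 stuck-at-1, g6 inverted output} — 2 in all.

2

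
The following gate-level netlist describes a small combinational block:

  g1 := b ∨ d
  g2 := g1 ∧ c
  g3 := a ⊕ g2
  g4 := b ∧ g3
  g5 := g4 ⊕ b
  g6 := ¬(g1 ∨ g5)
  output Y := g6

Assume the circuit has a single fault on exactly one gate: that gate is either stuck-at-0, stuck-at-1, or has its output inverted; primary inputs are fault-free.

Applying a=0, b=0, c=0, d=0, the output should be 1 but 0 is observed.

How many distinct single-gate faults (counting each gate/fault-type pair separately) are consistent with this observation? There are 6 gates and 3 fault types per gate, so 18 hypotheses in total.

8

Fault-free: g1=0, g2=0, g3=0, g4=0, g5=0, g6=1 → 1. Observed 0.
  g1: stuck-at-1, inverted output ✓; others ✗
  g2: none of the 3 fault types match ✗
  g3: none of the 3 fault types match ✗
  g4: stuck-at-1, inverted output ✓; others ✗
  g5: stuck-at-1, inverted output ✓; others ✗
  g6: stuck-at-0, inverted output ✓; others ✗
Consistent faults: {g1 stuck-at-1, g1 inverted output, g4 stuck-at-1, g4 inverted output, g5 stuck-at-1, g5 inverted output, g6 stuck-at-0, g6 inverted output} — 8 in all.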